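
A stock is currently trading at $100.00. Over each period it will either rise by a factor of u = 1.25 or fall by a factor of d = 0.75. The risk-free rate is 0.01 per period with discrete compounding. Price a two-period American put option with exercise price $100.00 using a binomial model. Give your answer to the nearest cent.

Risk-neutral probability p = (1 + 0.01 − 0.75)/(1.25 − 0.75) = 0.2600/0.5000 = 0.5200
Terminal stock prices: S_uu = 156.2, S_ud = 93.75, S_dd = 56.25
Terminal payoffs (K − S): max(-56.25, 0) = 0, max(6.25, 0) = 6.25, max(43.75, 0) = 43.75
Node u (S = 125): continuation = 1/1.01·[0.5200·0.0000 + 0.4800·6.2500] = 2.9703; exercise value = 0.0000 ≤ continuation, so V_u = 2.9703
Node d (S = 75): continuation = 1/1.01·[0.5200·6.2500 + 0.4800·43.7500] = 24.0099; exercise value = 25.0000 > continuation, so V_d = 25.0000 (exercise)
Node 0 (S = 100): continuation = 1/1.01·[0.5200·2.9703 + 0.4800·25.0000] = 13.4104; exercise value = 0.0000 ≤ continuation, so V_0 = 13.4104

$13.41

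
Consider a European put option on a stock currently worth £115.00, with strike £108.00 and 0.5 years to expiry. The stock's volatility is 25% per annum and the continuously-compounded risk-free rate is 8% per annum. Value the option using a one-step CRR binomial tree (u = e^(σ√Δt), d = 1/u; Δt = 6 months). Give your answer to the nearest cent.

£4.80

CRR parameters: u = e^(σ√Δt) = e^(0.25·√0.5) = 1.1934, d = 1/u = 0.8380
Per-period rate: rΔt = 0.08·0.5 = 0.04, so R = e^0.04 = 1.0408
Risk-neutral probability p = (e^0.04 − 0.8380)/(1.1934 − 0.8380) = 0.2028/0.3554 = 0.5708
Terminal stock prices: S_u = 137.2, S_d = 96.37
Terminal payoffs (K − S): max(-29.24, 0) = 0, max(11.63, 0) = 11.63
Node 0 (S = 115): V_0 = e^(−0.04)·[0.5708·0.0000 + 0.4292·11.6338] = 4.7980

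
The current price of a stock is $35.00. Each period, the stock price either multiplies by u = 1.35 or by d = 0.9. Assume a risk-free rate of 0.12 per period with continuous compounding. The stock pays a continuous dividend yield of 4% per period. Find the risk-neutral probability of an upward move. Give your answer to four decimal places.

p = 0.4073

Per-period risk-free factor R = e^0.12 = 1.1275; dividend-adjusted growth = e^(0.12−0.04) = 1.0833.
Risk-neutral probability p = (1.0833 − 0.9)/(1.35 − 0.9) = 0.1833/0.4500 = 0.4073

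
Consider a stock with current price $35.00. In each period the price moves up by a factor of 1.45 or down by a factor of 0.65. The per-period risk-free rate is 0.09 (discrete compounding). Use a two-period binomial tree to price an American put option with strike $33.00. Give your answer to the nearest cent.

Risk-neutral probability p = (1 + 0.09 − 0.65)/(1.45 − 0.65) = 0.4400/0.8000 = 0.5500
Terminal stock prices: S_uu = 73.59, S_ud = 32.99, S_dd = 14.79
Terminal payoffs (K − S): max(-40.59, 0) = 0, max(0.0125, 0) = 0.0125, max(18.21, 0) = 18.21
Node u (S = 50.75): continuation = 1/1.09·[0.5500·0.0000 + 0.4500·0.0125] = 0.0052; exercise value = 0.0000 ≤ continuation, so V_u = 0.0052
Node d (S = 22.75): continuation = 1/1.09·[0.5500·0.0125 + 0.4500·18.2125] = 7.5252; exercise value = 10.2500 > continuation, so V_d = 10.2500 (exercise)
Node 0 (S = 35): continuation = 1/1.09·[0.5500·0.0052 + 0.4500·10.2500] = 4.2343; exercise value = 0.0000 ≤ continuation, so V_0 = 4.2343

$4.23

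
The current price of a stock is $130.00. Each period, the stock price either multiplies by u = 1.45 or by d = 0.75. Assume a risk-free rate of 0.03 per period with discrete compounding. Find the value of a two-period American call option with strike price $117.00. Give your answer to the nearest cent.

Risk-neutral probability p = (1 + 0.03 − 0.75)/(1.45 − 0.75) = 0.2800/0.7000 = 0.4000
Terminal stock prices: S_uu = 273.3, S_ud = 141.4, S_dd = 73.12
Terminal payoffs (S − K): max(156.3, 0) = 156.3, max(24.38, 0) = 24.38, max(-43.88, 0) = 0
Node u (S = 188.5): continuation = 1/1.03·[0.4000·156.3250 + 0.6000·24.3750] = 74.9078; exercise value = 71.5000 ≤ continuation, so V_u = 74.9078
Node d (S = 97.5): continuation = 1/1.03·[0.4000·24.3750 + 0.6000·0.0000] = 9.4660; exercise value = 0.0000 ≤ continuation, so V_d = 9.4660
Node 0 (S = 130): continuation = 1/1.03·[0.4000·74.9078 + 0.6000·9.4660] = 34.6046; exercise value = 13.0000 ≤ continuation, so V_0 = 34.6046

$34.60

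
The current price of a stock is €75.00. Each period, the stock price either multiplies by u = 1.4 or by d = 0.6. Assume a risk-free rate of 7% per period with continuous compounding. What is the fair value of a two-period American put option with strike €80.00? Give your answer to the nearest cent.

Risk-neutral probability p = (e^0.07 − 0.6)/(1.4 − 0.6) = 0.4725/0.8000 = 0.5906
Terminal stock prices: S_uu = 147, S_ud = 63, S_dd = 27
Terminal payoffs (K − S): max(-67, 0) = 0, max(17, 0) = 17, max(53, 0) = 53
Node u (S = 105): continuation = e^(−0.07)·[0.5906·0.0000 + 0.4094·17.0000] = 6.4887; exercise value = 0.0000 ≤ continuation, so V_u = 6.4887
Node d (S = 45): continuation = e^(−0.07)·[0.5906·17.0000 + 0.4094·53.0000] = 29.5915; exercise value = 35.0000 > continuation, so V_d = 35.0000 (exercise)
Node 0 (S = 75): continuation = e^(−0.07)·[0.5906·6.4887 + 0.4094·35.0000] = 16.9325; exercise value = 5.0000 ≤ continuation, so V_0 = 16.9325

€16.93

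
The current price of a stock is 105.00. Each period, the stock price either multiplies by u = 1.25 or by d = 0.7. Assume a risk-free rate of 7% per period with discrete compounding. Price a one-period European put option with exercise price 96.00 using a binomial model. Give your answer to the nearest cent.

6.88

Risk-neutral probability p = (1 + 0.07 − 0.7)/(1.25 − 0.7) = 0.3700/0.5500 = 0.6727
Terminal stock prices: S_u = 131.2, S_d = 73.5
Terminal payoffs (K − S): max(-35.25, 0) = 0, max(22.5, 0) = 22.5
Node 0 (S = 105): V_0 = 1/1.07·[0.6727·0.0000 + 0.3273·22.5000] = 6.8819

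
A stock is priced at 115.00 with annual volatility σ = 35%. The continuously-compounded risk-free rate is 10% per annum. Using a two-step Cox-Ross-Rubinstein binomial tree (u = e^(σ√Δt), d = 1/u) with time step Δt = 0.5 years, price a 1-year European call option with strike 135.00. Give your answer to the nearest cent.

14.21

CRR parameters: u = e^(σ√Δt) = e^(0.35·√0.5) = 1.2808, d = 1/u = 0.7808
Per-period rate: rΔt = 0.1·0.5 = 0.05, so R = e^0.05 = 1.0513
Risk-neutral probability p = (e^0.05 − 0.7808)/(1.2808 − 0.7808) = 0.2705/0.5000 = 0.5410
Terminal stock prices: S_uu = 188.7, S_ud = 115, S_dd = 70.1
Terminal payoffs (S − K): max(53.65, 0) = 53.65, max(-20, 0) = 0, max(-64.9, 0) = 0
Node u (S = 147.3): V_u = e^(−0.05)·[0.5410·53.6525 + 0.4590·0.0000] = 27.6091
Node d (S = 89.79): V_d = e^(−0.05)·[0.5410·0.0000 + 0.4590·0.0000] = 0.0000
Node 0 (S = 115): V_0 = e^(−0.05)·[0.5410·27.6091 + 0.4590·0.0000] = 14.2074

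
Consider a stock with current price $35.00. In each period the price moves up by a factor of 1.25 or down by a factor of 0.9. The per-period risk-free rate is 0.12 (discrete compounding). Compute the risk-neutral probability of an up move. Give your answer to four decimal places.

p = 0.6286

Risk-neutral probability p = (1 + 0.12 − 0.9)/(1.25 − 0.9) = 0.2200/0.3500 = 0.6286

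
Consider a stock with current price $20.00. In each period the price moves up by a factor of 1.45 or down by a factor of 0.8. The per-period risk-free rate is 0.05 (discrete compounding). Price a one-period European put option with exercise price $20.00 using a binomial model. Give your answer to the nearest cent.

$2.34

Risk-neutral probability p = (1 + 0.05 − 0.8)/(1.45 − 0.8) = 0.2500/0.6500 = 0.3846
Terminal stock prices: S_u = 29, S_d = 16
Terminal payoffs (K − S): max(-9, 0) = 0, max(4, 0) = 4
Node 0 (S = 20): V_0 = 1/1.05·[0.3846·0.0000 + 0.6154·4.0000] = 2.3443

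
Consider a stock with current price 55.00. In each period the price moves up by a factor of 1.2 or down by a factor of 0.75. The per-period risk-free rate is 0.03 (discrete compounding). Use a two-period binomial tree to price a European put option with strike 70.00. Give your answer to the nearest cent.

14.34

Risk-neutral probability p = (1 + 0.03 − 0.75)/(1.2 − 0.75) = 0.2800/0.4500 = 0.6222
Terminal stock prices: S_uu = 79.2, S_ud = 49.5, S_dd = 30.94
Terminal payoffs (K − S): max(-9.2, 0) = 0, max(20.5, 0) = 20.5, max(39.06, 0) = 39.06
Node u (S = 66): V_u = 1/1.03·[0.6222·0.0000 + 0.3778·20.5000] = 7.5189
Node d (S = 41.25): V_d = 1/1.03·[0.6222·20.5000 + 0.3778·39.0625] = 26.7112
Node 0 (S = 55): V_0 = 1/1.03·[0.6222·7.5189 + 0.3778·26.7112] = 14.3391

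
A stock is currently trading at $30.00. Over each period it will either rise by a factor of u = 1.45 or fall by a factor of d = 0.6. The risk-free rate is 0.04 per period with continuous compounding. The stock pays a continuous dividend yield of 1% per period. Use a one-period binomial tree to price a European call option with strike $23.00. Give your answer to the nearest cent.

$9.97

Per-period risk-free factor R = e^0.04 = 1.0408; dividend-adjusted growth = e^(0.04−0.01) = 1.0305.
Risk-neutral probability p = (1.0305 − 0.6)/(1.45 − 0.6) = 0.4305/0.8500 = 0.5064
Terminal stock prices: S_u = 43.5, S_d = 18
Terminal payoffs (S − K): max(20.5, 0) = 20.5, max(-5, 0) = 0
Node 0 (S = 30): V_0 = e^(−0.04)·[0.5064·20.5000 + 0.4936·0.0000] = 9.9745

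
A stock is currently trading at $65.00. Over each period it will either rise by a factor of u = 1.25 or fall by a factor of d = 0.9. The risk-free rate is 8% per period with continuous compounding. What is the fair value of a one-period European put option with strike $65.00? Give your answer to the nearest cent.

$2.86

Risk-neutral probability p = (e^0.08 − 0.9)/(1.25 − 0.9) = 0.1833/0.3500 = 0.5237
Terminal stock prices: S_u = 81.25, S_d = 58.5
Terminal payoffs (K − S): max(-16.25, 0) = 0, max(6.5, 0) = 6.5
Node 0 (S = 65): V_0 = e^(−0.08)·[0.5237·0.0000 + 0.4763·6.5000] = 2.8581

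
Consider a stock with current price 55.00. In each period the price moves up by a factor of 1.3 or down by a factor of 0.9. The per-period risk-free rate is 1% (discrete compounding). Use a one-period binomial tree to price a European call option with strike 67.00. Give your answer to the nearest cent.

1.23

Risk-neutral probability p = (1 + 0.01 − 0.9)/(1.3 − 0.9) = 0.1100/0.4000 = 0.2750
Terminal stock prices: S_u = 71.5, S_d = 49.5
Terminal payoffs (S − K): max(4.5, 0) = 4.5, max(-17.5, 0) = 0
Node 0 (S = 55): V_0 = 1/1.01·[0.2750·4.5000 + 0.7250·0.0000] = 1.2252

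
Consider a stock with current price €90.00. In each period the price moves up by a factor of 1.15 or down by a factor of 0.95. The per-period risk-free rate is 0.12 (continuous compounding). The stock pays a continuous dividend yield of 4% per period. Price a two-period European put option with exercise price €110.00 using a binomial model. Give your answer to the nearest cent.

Per-period risk-free factor R = e^0.12 = 1.1275; dividend-adjusted growth = e^(0.12−0.04) = 1.0833.
Risk-neutral probability p = (1.0833 − 0.95)/(1.15 − 0.95) = 0.1333/0.2000 = 0.6664
Terminal stock prices: S_uu = 119, S_ud = 98.32, S_dd = 81.22
Terminal payoffs (K − S): max(-9.025, 0) = 0, max(11.68, 0) = 11.68, max(28.78, 0) = 28.78
Node u (S = 103.5): V_u = e^(−0.12)·[0.6664·0.0000 + 0.3336·11.6750] = 3.4540
Node d (S = 85.5): V_d = e^(−0.12)·[0.6664·11.6750 + 0.3336·28.7750] = 15.4138
Node 0 (S = 90): V_0 = e^(−0.12)·[0.6664·3.4540 + 0.3336·15.4138] = 6.6017

€6.60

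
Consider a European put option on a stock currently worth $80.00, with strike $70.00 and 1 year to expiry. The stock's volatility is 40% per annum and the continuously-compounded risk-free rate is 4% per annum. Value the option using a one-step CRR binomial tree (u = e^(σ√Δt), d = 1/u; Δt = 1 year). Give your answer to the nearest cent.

$8.64

CRR parameters: u = e^(σ√Δt) = e^(0.4·√1) = 1.4918, d = 1/u = 0.6703
Per-period rate: rΔt = 0.04·1 = 0.04, so R = e^0.04 = 1.0408
Risk-neutral probability p = (e^0.04 − 0.6703)/(1.4918 − 0.6703) = 0.3705/0.8215 = 0.4510
Terminal stock prices: S_u = 119.3, S_d = 53.63
Terminal payoffs (K − S): max(-49.35, 0) = 0, max(16.37, 0) = 16.37
Node 0 (S = 80): V_0 = e^(−0.04)·[0.4510·0.0000 + 0.5490·16.3744] = 8.6372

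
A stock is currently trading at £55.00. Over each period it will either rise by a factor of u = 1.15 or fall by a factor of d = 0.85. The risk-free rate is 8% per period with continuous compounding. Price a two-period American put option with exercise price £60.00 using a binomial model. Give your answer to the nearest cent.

£5.00

Risk-neutral probability p = (e^0.08 − 0.85)/(1.15 − 0.85) = 0.2333/0.3000 = 0.7776
Terminal stock prices: S_uu = 72.74, S_ud = 53.76, S_dd = 39.74
Terminal payoffs (K − S): max(-12.74, 0) = 0, max(6.238, 0) = 6.238, max(20.26, 0) = 20.26
Node u (S = 63.25): continuation = e^(−0.08)·[0.7776·0.0000 + 0.2224·6.2375] = 1.2804; exercise value = 0.0000 ≤ continuation, so V_u = 1.2804
Node d (S = 46.75): continuation = e^(−0.08)·[0.7776·6.2375 + 0.2224·20.2625] = 8.6370; exercise value = 13.2500 > continuation, so V_d = 13.2500 (exercise)
Node 0 (S = 55): continuation = e^(−0.08)·[0.7776·1.2804 + 0.2224·13.2500] = 3.6391; exercise value = 5.0000 > continuation, so V_0 = 5.0000 (exercise)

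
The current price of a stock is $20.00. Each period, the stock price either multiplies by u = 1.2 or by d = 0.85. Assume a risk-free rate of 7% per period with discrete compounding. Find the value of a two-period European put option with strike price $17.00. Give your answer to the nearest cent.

Risk-neutral probability p = (1 + 0.07 − 0.85)/(1.2 − 0.85) = 0.2200/0.3500 = 0.6286
Terminal stock prices: S_uu = 28.8, S_ud = 20.4, S_dd = 14.45
Terminal payoffs (K − S): max(-11.8, 0) = 0, max(-3.4, 0) = 0, max(2.55, 0) = 2.55
Node u (S = 24): V_u = 1/1.07·[0.6286·0.0000 + 0.3714·0.0000] = 0.0000
Node d (S = 17): V_d = 1/1.07·[0.6286·0.0000 + 0.3714·2.5500] = 0.8852
Node 0 (S = 20): V_0 = 1/1.07·[0.6286·0.0000 + 0.3714·0.8852] = 0.3073

$0.31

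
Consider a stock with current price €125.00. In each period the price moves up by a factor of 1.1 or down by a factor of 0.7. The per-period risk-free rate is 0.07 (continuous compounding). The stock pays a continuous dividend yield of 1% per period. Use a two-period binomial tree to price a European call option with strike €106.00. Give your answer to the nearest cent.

€32.19

Per-period risk-free factor R = e^0.07 = 1.0725; dividend-adjusted growth = e^(0.07−0.01) = 1.0618.
Risk-neutral probability p = (1.0618 − 0.7)/(1.1 − 0.7) = 0.3618/0.4000 = 0.9046
Terminal stock prices: S_uu = 151.3, S_ud = 96.25, S_dd = 61.25
Terminal payoffs (S − K): max(45.25, 0) = 45.25, max(-9.75, 0) = 0, max(-44.75, 0) = 0
Node u (S = 137.5): V_u = e^(−0.07)·[0.9046·45.2500 + 0.0954·0.0000] = 38.1655
Node d (S = 87.5): V_d = e^(−0.07)·[0.9046·0.0000 + 0.0954·0.0000] = 0.0000
Node 0 (S = 125): V_0 = e^(−0.07)·[0.9046·38.1655 + 0.0954·0.0000] = 32.1901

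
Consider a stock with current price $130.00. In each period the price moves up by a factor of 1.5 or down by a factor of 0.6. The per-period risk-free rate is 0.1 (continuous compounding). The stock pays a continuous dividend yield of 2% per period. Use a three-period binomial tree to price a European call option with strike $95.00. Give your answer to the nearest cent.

Per-period risk-free factor R = e^0.1 = 1.1052; dividend-adjusted growth = e^(0.1−0.02) = 1.0833.
Risk-neutral probability p = (1.0833 − 0.6)/(1.5 − 0.6) = 0.4833/0.9000 = 0.5370
Terminal stock prices: S_uuu = 438.8, S_uud = 175.5, S_udd = 70.2, S_ddd = 28.08
Terminal payoffs (S − K): max(343.8, 0) = 343.8, max(80.5, 0) = 80.5, max(-24.8, 0) = 0, max(-66.92, 0) = 0
Node uu (S = 292.5): V_uu = e^(−0.1)·[0.5370·343.7500 + 0.4630·80.5000] = 200.7486
Node ud (S = 117): V_ud = e^(−0.1)·[0.5370·80.5000 + 0.4630·0.0000] = 39.1137
Node dd (S = 46.8): V_dd = e^(−0.1)·[0.5370·0.0000 + 0.4630·0.0000] = 0.0000
Node u (S = 195): V_u = e^(−0.1)·[0.5370·200.7486 + 0.4630·39.1137] = 113.9274
Node d (S = 78): V_d = e^(−0.1)·[0.5370·39.1137 + 0.4630·0.0000] = 19.0048
Node 0 (S = 130): V_0 = e^(−0.1)·[0.5370·113.9274 + 0.4630·19.0048] = 63.3177

$63.32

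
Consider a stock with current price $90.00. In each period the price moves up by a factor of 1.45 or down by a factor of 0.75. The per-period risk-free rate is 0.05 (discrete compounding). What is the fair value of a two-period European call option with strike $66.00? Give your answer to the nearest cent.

$34.69

Risk-neutral probability p = (1 + 0.05 − 0.75)/(1.45 − 0.75) = 0.3000/0.7000 = 0.4286
Terminal stock prices: S_uu = 189.2, S_ud = 97.88, S_dd = 50.62
Terminal payoffs (S − K): max(123.2, 0) = 123.2, max(31.88, 0) = 31.88, max(-15.38, 0) = 0
Node u (S = 130.5): V_u = 1/1.05·[0.4286·123.2250 + 0.5714·31.8750] = 67.6429
Node d (S = 67.5): V_d = 1/1.05·[0.4286·31.8750 + 0.5714·0.0000] = 13.0102
Node 0 (S = 90): V_0 = 1/1.05·[0.4286·67.6429 + 0.5714·13.0102] = 34.6897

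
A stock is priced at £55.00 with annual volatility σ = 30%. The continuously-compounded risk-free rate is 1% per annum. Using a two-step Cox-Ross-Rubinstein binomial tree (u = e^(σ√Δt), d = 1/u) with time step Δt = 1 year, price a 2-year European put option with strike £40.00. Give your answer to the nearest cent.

£2.99

CRR parameters: u = e^(σ√Δt) = e^(0.3·√1) = 1.3499, d = 1/u = 0.7408
Per-period rate: rΔt = 0.01·1 = 0.01, so R = e^0.01 = 1.0101
Risk-neutral probability p = (e^0.01 − 0.7408)/(1.3499 − 0.7408) = 0.2692/0.6090 = 0.4421
Terminal stock prices: S_uu = 100.2, S_ud = 55, S_dd = 30.18
Terminal payoffs (K − S): max(-60.22, 0) = 0, max(-15, 0) = 0, max(9.815, 0) = 9.815
Node u (S = 74.24): V_u = e^(−0.01)·[0.4421·0.0000 + 0.5579·0.0000] = 0.0000
Node d (S = 40.75): V_d = e^(−0.01)·[0.4421·0.0000 + 0.5579·9.8154] = 5.4219
Node 0 (S = 55): V_0 = e^(−0.01)·[0.4421·0.0000 + 0.5579·5.4219] = 2.9950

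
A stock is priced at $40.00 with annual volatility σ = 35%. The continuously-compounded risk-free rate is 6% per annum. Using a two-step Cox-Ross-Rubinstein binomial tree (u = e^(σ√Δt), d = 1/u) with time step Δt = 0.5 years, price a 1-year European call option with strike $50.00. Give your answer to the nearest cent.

CRR parameters: u = e^(σ√Δt) = e^(0.35·√0.5) = 1.2808, d = 1/u = 0.7808
Per-period rate: rΔt = 0.06·0.5 = 0.03, so R = e^0.03 = 1.0305
Risk-neutral probability p = (e^0.03 − 0.7808)/(1.2808 − 0.7808) = 0.2497/0.5000 = 0.4993
Terminal stock prices: S_uu = 65.62, S_ud = 40, S_dd = 24.38
Terminal payoffs (S − K): max(15.62, 0) = 15.62, max(-10, 0) = 0, max(-25.62, 0) = 0
Node u (S = 51.23): V_u = e^(−0.03)·[0.4993·15.6183 + 0.5007·0.0000] = 7.5684
Node d (S = 31.23): V_d = e^(−0.03)·[0.4993·0.0000 + 0.5007·0.0000] = 0.0000
Node 0 (S = 40): V_0 = e^(−0.03)·[0.4993·7.5684 + 0.5007·0.0000] = 3.6676

$3.67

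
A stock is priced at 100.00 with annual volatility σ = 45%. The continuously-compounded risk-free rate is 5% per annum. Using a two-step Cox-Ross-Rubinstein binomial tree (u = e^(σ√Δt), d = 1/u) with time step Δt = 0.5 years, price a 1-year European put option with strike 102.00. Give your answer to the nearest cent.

14.55

CRR parameters: u = e^(σ√Δt) = e^(0.45·√0.5) = 1.3746, d = 1/u = 0.7275
Per-period rate: rΔt = 0.05·0.5 = 0.025, so R = e^0.025 = 1.0253
Risk-neutral probability p = (e^0.025 − 0.7275)/(1.3746 − 0.7275) = 0.2979/0.6472 = 0.4602
Terminal stock prices: S_uu = 189, S_ud = 100, S_dd = 52.92
Terminal payoffs (K − S): max(-86.97, 0) = 0, max(2, 0) = 2, max(49.08, 0) = 49.08
Node u (S = 137.5): V_u = e^(−0.025)·[0.4602·0.0000 + 0.5398·2.0000] = 1.0529
Node d (S = 72.75): V_d = e^(−0.025)·[0.4602·2.0000 + 0.5398·49.0804] = 26.7357
Node 0 (S = 100): V_0 = e^(−0.025)·[0.4602·1.0529 + 0.5398·26.7357] = 14.5474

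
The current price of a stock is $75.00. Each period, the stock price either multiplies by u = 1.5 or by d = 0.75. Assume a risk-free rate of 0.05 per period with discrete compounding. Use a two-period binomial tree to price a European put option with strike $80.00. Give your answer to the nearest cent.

$12.35

Risk-neutral probability p = (1 + 0.05 − 0.75)/(1.5 − 0.75) = 0.3000/0.7500 = 0.4000
Terminal stock prices: S_uu = 168.8, S_ud = 84.38, S_dd = 42.19
Terminal payoffs (K − S): max(-88.75, 0) = 0, max(-4.375, 0) = 0, max(37.81, 0) = 37.81
Node u (S = 112.5): V_u = 1/1.05·[0.4000·0.0000 + 0.6000·0.0000] = 0.0000
Node d (S = 56.25): V_d = 1/1.05·[0.4000·0.0000 + 0.6000·37.8125] = 21.6071
Node 0 (S = 75): V_0 = 1/1.05·[0.4000·0.0000 + 0.6000·21.6071] = 12.3469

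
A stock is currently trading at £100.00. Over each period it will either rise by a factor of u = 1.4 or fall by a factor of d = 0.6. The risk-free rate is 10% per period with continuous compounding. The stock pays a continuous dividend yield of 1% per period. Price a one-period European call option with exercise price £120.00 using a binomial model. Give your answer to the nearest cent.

£11.18

Per-period risk-free factor R = e^0.1 = 1.1052; dividend-adjusted growth = e^(0.1−0.01) = 1.0942.
Risk-neutral probability p = (1.0942 − 0.6)/(1.4 − 0.6) = 0.4942/0.8000 = 0.6177
Terminal stock prices: S_u = 140, S_d = 60
Terminal payoffs (S − K): max(20, 0) = 20, max(-60, 0) = 0
Node 0 (S = 100): V_0 = e^(−0.1)·[0.6177·20.0000 + 0.3823·0.0000] = 11.1787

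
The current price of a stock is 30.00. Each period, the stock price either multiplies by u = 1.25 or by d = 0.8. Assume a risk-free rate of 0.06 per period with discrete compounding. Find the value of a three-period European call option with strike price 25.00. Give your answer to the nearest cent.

Risk-neutral probability p = (1 + 0.06 − 0.8)/(1.25 − 0.8) = 0.2600/0.4500 = 0.5778
Terminal stock prices: S_uuu = 58.59, S_uud = 37.5, S_udd = 24, S_ddd = 15.36
Terminal payoffs (S − K): max(33.59, 0) = 33.59, max(12.5, 0) = 12.5, max(-1, 0) = 0, max(-9.64, 0) = 0
Node uu (S = 46.88): V_uu = 1/1.06·[0.5778·33.5938 + 0.4222·12.5000] = 23.2901
Node ud (S = 30): V_ud = 1/1.06·[0.5778·12.5000 + 0.4222·0.0000] = 6.8134
Node dd (S = 19.2): V_dd = 1/1.06·[0.5778·0.0000 + 0.4222·0.0000] = 0.0000
Node u (S = 37.5): V_u = 1/1.06·[0.5778·23.2901 + 0.4222·6.8134] = 15.4088
Node d (S = 24): V_d = 1/1.06·[0.5778·6.8134 + 0.4222·0.0000] = 3.7138
Node 0 (S = 30): V_0 = 1/1.06·[0.5778·15.4088 + 0.4222·3.7138] = 9.8782

9.88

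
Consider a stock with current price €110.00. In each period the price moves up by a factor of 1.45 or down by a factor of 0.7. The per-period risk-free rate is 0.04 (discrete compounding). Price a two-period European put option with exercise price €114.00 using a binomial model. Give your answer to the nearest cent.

€17.68

Risk-neutral probability p = (1 + 0.04 − 0.7)/(1.45 − 0.7) = 0.3400/0.7500 = 0.4533
Terminal stock prices: S_uu = 231.3, S_ud = 111.6, S_dd = 53.9
Terminal payoffs (K − S): max(-117.3, 0) = 0, max(2.35, 0) = 2.35, max(60.1, 0) = 60.1
Node u (S = 159.5): V_u = 1/1.04·[0.4533·0.0000 + 0.5467·2.3500] = 1.2353
Node d (S = 77): V_d = 1/1.04·[0.4533·2.3500 + 0.5467·60.1000] = 32.6154
Node 0 (S = 110): V_0 = 1/1.04·[0.4533·1.2353 + 0.5467·32.6154] = 17.6824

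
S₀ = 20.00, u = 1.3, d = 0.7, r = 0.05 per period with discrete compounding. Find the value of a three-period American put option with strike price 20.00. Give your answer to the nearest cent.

Risk-neutral probability p = (1 + 0.05 − 0.7)/(1.3 − 0.7) = 0.3500/0.6000 = 0.5833
Terminal stock prices: S_uuu = 43.94, S_uud = 23.66, S_udd = 12.74, S_ddd = 6.86
Terminal payoffs (K − S): max(-23.94, 0) = 0, max(-3.66, 0) = 0, max(7.26, 0) = 7.26, max(13.14, 0) = 13.14
Node uu (S = 33.8): continuation = 1/1.05·[0.5833·0.0000 + 0.4167·0.0000] = 0.0000; exercise value = 0.0000 ≤ continuation, so V_uu = 0.0000
Node ud (S = 18.2): continuation = 1/1.05·[0.5833·0.0000 + 0.4167·7.2600] = 2.8810; exercise value = 1.8000 ≤ continuation, so V_ud = 2.8810
Node dd (S = 9.8): continuation = 1/1.05·[0.5833·7.2600 + 0.4167·13.1400] = 9.2476; exercise value = 10.2000 > continuation, so V_dd = 10.2000 (exercise)
Node u (S = 26): continuation = 1/1.05·[0.5833·0.0000 + 0.4167·2.8810] = 1.1432; exercise value = 0.0000 ≤ continuation, so V_u = 1.1432
Node d (S = 14): continuation = 1/1.05·[0.5833·2.8810 + 0.4167·10.2000] = 5.6481; exercise value = 6.0000 > continuation, so V_d = 6.0000 (exercise)
Node 0 (S = 20): continuation = 1/1.05·[0.5833·1.1432 + 0.4167·6.0000] = 3.0161; exercise value = 0.0000 ≤ continuation, so V_0 = 3.0161

3.02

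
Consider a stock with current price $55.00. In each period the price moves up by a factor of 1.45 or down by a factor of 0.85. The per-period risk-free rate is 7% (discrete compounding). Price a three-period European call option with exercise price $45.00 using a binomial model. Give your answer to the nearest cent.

$20.59

Risk-neutral probability p = (1 + 0.07 − 0.85)/(1.45 − 0.85) = 0.2200/0.6000 = 0.3667
Terminal stock prices: S_uuu = 167.7, S_uud = 98.29, S_udd = 57.62, S_ddd = 33.78
Terminal payoffs (S − K): max(122.7, 0) = 122.7, max(53.29, 0) = 53.29, max(12.62, 0) = 12.62, max(-11.22, 0) = 0
Node uu (S = 115.6): V_uu = 1/1.07·[0.3667·122.6744 + 0.6333·53.2919] = 73.5814
Node ud (S = 67.79): V_ud = 1/1.07·[0.3667·53.2919 + 0.6333·12.6194] = 25.7314
Node dd (S = 39.74): V_dd = 1/1.07·[0.3667·12.6194 + 0.6333·0.0000] = 4.3244
Node u (S = 79.75): V_u = 1/1.07·[0.3667·73.5814 + 0.6333·25.7314] = 40.4453
Node d (S = 46.75): V_d = 1/1.07·[0.3667·25.7314 + 0.6333·4.3244] = 11.3772
Node 0 (S = 55): V_0 = 1/1.07·[0.3667·40.4453 + 0.6333·11.3772] = 20.5939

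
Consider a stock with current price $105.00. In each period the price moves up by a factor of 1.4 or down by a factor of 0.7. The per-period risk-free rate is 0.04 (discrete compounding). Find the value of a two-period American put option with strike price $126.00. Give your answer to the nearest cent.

Risk-neutral probability p = (1 + 0.04 − 0.7)/(1.4 − 0.7) = 0.3400/0.7000 = 0.4857
Terminal stock prices: S_uu = 205.8, S_ud = 102.9, S_dd = 51.45
Terminal payoffs (K − S): max(-79.8, 0) = 0, max(23.1, 0) = 23.1, max(74.55, 0) = 74.55
Node u (S = 147): continuation = 1/1.04·[0.4857·0.0000 + 0.5143·23.1000] = 11.4231; exercise value = 0.0000 ≤ continuation, so V_u = 11.4231
Node d (S = 73.5): continuation = 1/1.04·[0.4857·23.1000 + 0.5143·74.5500] = 47.6538; exercise value = 52.5000 > continuation, so V_d = 52.5000 (exercise)
Node 0 (S = 105): continuation = 1/1.04·[0.4857·11.4231 + 0.5143·52.5000] = 31.2965; exercise value = 21.0000 ≤ continuation, so V_0 = 31.2965

$31.30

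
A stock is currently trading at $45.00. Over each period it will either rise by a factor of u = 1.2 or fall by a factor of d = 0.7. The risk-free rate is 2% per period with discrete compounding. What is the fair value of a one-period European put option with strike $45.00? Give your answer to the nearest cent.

Risk-neutral probability p = (1 + 0.02 − 0.7)/(1.2 − 0.7) = 0.3200/0.5000 = 0.6400
Terminal stock prices: S_u = 54, S_d = 31.5
Terminal payoffs (K − S): max(-9, 0) = 0, max(13.5, 0) = 13.5
Node 0 (S = 45): V_0 = 1/1.02·[0.6400·0.0000 + 0.3600·13.5000] = 4.7647

$4.76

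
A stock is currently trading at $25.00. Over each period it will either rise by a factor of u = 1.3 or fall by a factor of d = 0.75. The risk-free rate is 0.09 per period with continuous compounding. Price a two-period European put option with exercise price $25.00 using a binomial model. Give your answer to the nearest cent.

Risk-neutral probability p = (e^0.09 − 0.75)/(1.3 − 0.75) = 0.3442/0.5500 = 0.6258
Terminal stock prices: S_uu = 42.25, S_ud = 24.38, S_dd = 14.06
Terminal payoffs (K − S): max(-17.25, 0) = 0, max(0.625, 0) = 0.625, max(10.94, 0) = 10.94
Node u (S = 32.5): V_u = e^(−0.09)·[0.6258·0.0000 + 0.3742·0.6250] = 0.2138
Node d (S = 18.75): V_d = e^(−0.09)·[0.6258·0.6250 + 0.3742·10.9375] = 4.0983
Node 0 (S = 25): V_0 = e^(−0.09)·[0.6258·0.2138 + 0.3742·4.0983] = 1.5239

$1.52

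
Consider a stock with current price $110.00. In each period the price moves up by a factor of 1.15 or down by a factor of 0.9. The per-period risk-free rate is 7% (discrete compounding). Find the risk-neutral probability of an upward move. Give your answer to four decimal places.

Risk-neutral probability p = (1 + 0.07 − 0.9)/(1.15 − 0.9) = 0.1700/0.2500 = 0.6800

p = 0.6800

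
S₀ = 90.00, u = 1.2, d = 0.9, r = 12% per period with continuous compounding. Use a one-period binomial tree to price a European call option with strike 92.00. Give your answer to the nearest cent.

Risk-neutral probability p = (e^0.12 − 0.9)/(1.2 − 0.9) = 0.2275/0.3000 = 0.7583
Terminal stock prices: S_u = 108, S_d = 81
Terminal payoffs (S − K): max(16, 0) = 16, max(-11, 0) = 0
Node 0 (S = 90): V_0 = e^(−0.12)·[0.7583·16.0000 + 0.2417·0.0000] = 10.7612

10.76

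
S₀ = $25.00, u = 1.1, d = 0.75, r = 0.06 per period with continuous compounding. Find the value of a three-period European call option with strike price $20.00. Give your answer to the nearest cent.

Risk-neutral probability p = (e^0.06 − 0.75)/(1.1 − 0.75) = 0.3118/0.3500 = 0.8910
Terminal stock prices: S_uuu = 33.28, S_uud = 22.69, S_udd = 15.47, S_ddd = 10.55
Terminal payoffs (S − K): max(13.28, 0) = 13.28, max(2.688, 0) = 2.688, max(-4.531, 0) = 0, max(-9.453, 0) = 0
Node uu (S = 30.25): V_uu = e^(−0.06)·[0.8910·13.2750 + 0.1090·2.6875] = 11.4147
Node ud (S = 20.63): V_ud = e^(−0.06)·[0.8910·2.6875 + 0.1090·0.0000] = 2.2550
Node dd (S = 14.06): V_dd = e^(−0.06)·[0.8910·0.0000 + 0.1090·0.0000] = 0.0000
Node u (S = 27.5): V_u = e^(−0.06)·[0.8910·11.4147 + 0.1090·2.2550] = 9.8094
Node d (S = 18.75): V_d = e^(−0.06)·[0.8910·2.2550 + 0.1090·0.0000] = 1.8921
Node 0 (S = 25): V_0 = e^(−0.06)·[0.8910·9.8094 + 0.1090·1.8921] = 8.4251

$8.43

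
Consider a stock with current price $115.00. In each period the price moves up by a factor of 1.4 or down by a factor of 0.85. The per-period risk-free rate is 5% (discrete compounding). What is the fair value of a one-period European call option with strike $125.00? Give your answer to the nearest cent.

Risk-neutral probability p = (1 + 0.05 − 0.85)/(1.4 − 0.85) = 0.2000/0.5500 = 0.3636
Terminal stock prices: S_u = 161, S_d = 97.75
Terminal payoffs (S − K): max(36, 0) = 36, max(-27.25, 0) = 0
Node 0 (S = 115): V_0 = 1/1.05·[0.3636·36.0000 + 0.6364·0.0000] = 12.4675

$12.47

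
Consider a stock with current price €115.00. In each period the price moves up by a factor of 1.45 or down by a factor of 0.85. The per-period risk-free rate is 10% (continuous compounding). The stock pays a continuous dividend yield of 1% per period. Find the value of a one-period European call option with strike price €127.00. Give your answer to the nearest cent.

Per-period risk-free factor R = e^0.1 = 1.1052; dividend-adjusted growth = e^(0.1−0.01) = 1.0942.
Risk-neutral probability p = (1.0942 − 0.85)/(1.45 − 0.85) = 0.2442/0.6000 = 0.4070
Terminal stock prices: S_u = 166.8, S_d = 97.75
Terminal payoffs (S − K): max(39.75, 0) = 39.75, max(-29.25, 0) = 0
Node 0 (S = 115): V_0 = e^(−0.1)·[0.4070·39.7500 + 0.5930·0.0000] = 14.6371

€14.64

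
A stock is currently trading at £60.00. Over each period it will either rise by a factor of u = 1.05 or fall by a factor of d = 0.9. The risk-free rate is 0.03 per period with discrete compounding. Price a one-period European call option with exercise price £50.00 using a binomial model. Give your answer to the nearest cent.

£11.46

Risk-neutral probability p = (1 + 0.03 − 0.9)/(1.05 − 0.9) = 0.1300/0.1500 = 0.8667
Terminal stock prices: S_u = 63, S_d = 54
Terminal payoffs (S − K): max(13, 0) = 13, max(4, 0) = 4
Node 0 (S = 60): V_0 = 1/1.03·[0.8667·13.0000 + 0.1333·4.0000] = 11.4563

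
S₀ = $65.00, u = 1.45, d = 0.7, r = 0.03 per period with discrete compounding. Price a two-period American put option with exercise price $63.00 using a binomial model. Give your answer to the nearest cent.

$9.51

Risk-neutral probability p = (1 + 0.03 − 0.7)/(1.45 − 0.7) = 0.3300/0.7500 = 0.4400
Terminal stock prices: S_uu = 136.7, S_ud = 65.97, S_dd = 31.85
Terminal payoffs (K − S): max(-73.66, 0) = 0, max(-2.975, 0) = 0, max(31.15, 0) = 31.15
Node u (S = 94.25): continuation = 1/1.03·[0.4400·0.0000 + 0.5600·0.0000] = 0.0000; exercise value = 0.0000 ≤ continuation, so V_u = 0.0000
Node d (S = 45.5): continuation = 1/1.03·[0.4400·0.0000 + 0.5600·31.1500] = 16.9359; exercise value = 17.5000 > continuation, so V_d = 17.5000 (exercise)
Node 0 (S = 65): continuation = 1/1.03·[0.4400·0.0000 + 0.5600·17.5000] = 9.5146; exercise value = 0.0000 ≤ continuation, so V_0 = 9.5146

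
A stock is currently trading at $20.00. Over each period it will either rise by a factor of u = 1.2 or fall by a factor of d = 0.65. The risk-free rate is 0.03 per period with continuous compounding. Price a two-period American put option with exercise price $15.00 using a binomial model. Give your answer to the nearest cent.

Risk-neutral probability p = (e^0.03 − 0.65)/(1.2 − 0.65) = 0.3805/0.5500 = 0.6917
Terminal stock prices: S_uu = 28.8, S_ud = 15.6, S_dd = 8.45
Terminal payoffs (K − S): max(-13.8, 0) = 0, max(-0.6, 0) = 0, max(6.55, 0) = 6.55
Node u (S = 24): continuation = e^(−0.03)·[0.6917·0.0000 + 0.3083·0.0000] = 0.0000; exercise value = 0.0000 ≤ continuation, so V_u = 0.0000
Node d (S = 13): continuation = e^(−0.03)·[0.6917·0.0000 + 0.3083·6.5500] = 1.9595; exercise value = 2.0000 > continuation, so V_d = 2.0000 (exercise)
Node 0 (S = 20): continuation = e^(−0.03)·[0.6917·0.0000 + 0.3083·2.0000] = 0.5983; exercise value = 0.0000 ≤ continuation, so V_0 = 0.5983

$0.60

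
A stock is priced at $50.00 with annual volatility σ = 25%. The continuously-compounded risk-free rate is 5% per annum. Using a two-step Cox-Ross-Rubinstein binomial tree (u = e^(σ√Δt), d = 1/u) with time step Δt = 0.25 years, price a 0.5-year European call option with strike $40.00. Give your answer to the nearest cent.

CRR parameters: u = e^(σ√Δt) = e^(0.25·√0.25) = 1.1331, d = 1/u = 0.8825
Per-period rate: rΔt = 0.05·0.25 = 0.0125, so R = e^0.0125 = 1.0126
Risk-neutral probability p = (e^0.0125 − 0.8825)/(1.1331 − 0.8825) = 0.1301/0.2507 = 0.5190
Terminal stock prices: S_uu = 64.2, S_ud = 50, S_dd = 38.94
Terminal payoffs (S − K): max(24.2, 0) = 24.2, max(10, 0) = 10, max(-1.06, 0) = 0
Node u (S = 56.66): V_u = e^(−0.0125)·[0.5190·24.2013 + 0.4810·10.0000] = 17.1543
Node d (S = 44.12): V_d = e^(−0.0125)·[0.5190·10.0000 + 0.4810·0.0000] = 5.1253
Node 0 (S = 50): V_0 = e^(−0.0125)·[0.5190·17.1543 + 0.4810·5.1253] = 11.2268

$11.23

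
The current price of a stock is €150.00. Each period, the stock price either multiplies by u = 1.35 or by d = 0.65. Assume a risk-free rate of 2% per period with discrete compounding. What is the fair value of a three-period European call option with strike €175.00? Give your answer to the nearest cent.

€28.01

Risk-neutral probability p = (1 + 0.02 − 0.65)/(1.35 − 0.65) = 0.3700/0.7000 = 0.5286
Terminal stock prices: S_uuu = 369.1, S_uud = 177.7, S_udd = 85.56, S_ddd = 41.19
Terminal payoffs (S − K): max(194.1, 0) = 194.1, max(2.694, 0) = 2.694, max(-89.44, 0) = 0, max(-133.8, 0) = 0
Node uu (S = 273.4): V_uu = 1/1.02·[0.5286·194.0563 + 0.4714·2.6938] = 101.8064
Node ud (S = 131.6): V_ud = 1/1.02·[0.5286·2.6938 + 0.4714·0.0000] = 1.3959
Node dd (S = 63.38): V_dd = 1/1.02·[0.5286·0.0000 + 0.4714·0.0000] = 0.0000
Node u (S = 202.5): V_u = 1/1.02·[0.5286·101.8064 + 0.4714·1.3959] = 53.4020
Node d (S = 97.5): V_d = 1/1.02·[0.5286·1.3959 + 0.4714·0.0000] = 0.7234
Node 0 (S = 150): V_0 = 1/1.02·[0.5286·53.4020 + 0.4714·0.7234] = 28.0076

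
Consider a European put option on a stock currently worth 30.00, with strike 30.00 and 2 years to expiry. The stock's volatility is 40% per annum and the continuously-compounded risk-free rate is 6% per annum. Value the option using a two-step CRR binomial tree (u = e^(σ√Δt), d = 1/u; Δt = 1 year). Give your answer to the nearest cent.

4.01

CRR parameters: u = e^(σ√Δt) = e^(0.4·√1) = 1.4918, d = 1/u = 0.6703
Per-period rate: rΔt = 0.06·1 = 0.06, so R = e^0.06 = 1.0618
Risk-neutral probability p = (e^0.06 − 0.6703)/(1.4918 − 0.6703) = 0.3915/0.8215 = 0.4766
Terminal stock prices: S_uu = 66.77, S_ud = 30, S_dd = 13.48
Terminal payoffs (K − S): max(-36.77, 0) = 0, max(0, 0) = 0, max(16.52, 0) = 16.52
Node u (S = 44.75): V_u = e^(−0.06)·[0.4766·0.0000 + 0.5234·0.0000] = 0.0000
Node d (S = 20.11): V_d = e^(−0.06)·[0.4766·0.0000 + 0.5234·16.5201] = 8.1433
Node 0 (S = 30): V_0 = e^(−0.06)·[0.4766·0.0000 + 0.5234·8.1433] = 4.0141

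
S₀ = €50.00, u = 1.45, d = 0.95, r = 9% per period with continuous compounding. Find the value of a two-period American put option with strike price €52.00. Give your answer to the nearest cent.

Risk-neutral probability p = (e^0.09 − 0.95)/(1.45 − 0.95) = 0.1442/0.5000 = 0.2883
Terminal stock prices: S_uu = 105.1, S_ud = 68.88, S_dd = 45.12
Terminal payoffs (K − S): max(-53.12, 0) = 0, max(-16.88, 0) = 0, max(6.875, 0) = 6.875
Node u (S = 72.5): continuation = e^(−0.09)·[0.2883·0.0000 + 0.7117·0.0000] = 0.0000; exercise value = 0.0000 ≤ continuation, so V_u = 0.0000
Node d (S = 47.5): continuation = e^(−0.09)·[0.2883·0.0000 + 0.7117·6.8750] = 4.4715; exercise value = 4.5000 > continuation, so V_d = 4.5000 (exercise)
Node 0 (S = 50): continuation = e^(−0.09)·[0.2883·0.0000 + 0.7117·4.5000] = 2.9268; exercise value = 2.0000 ≤ continuation, so V_0 = 2.9268

€2.93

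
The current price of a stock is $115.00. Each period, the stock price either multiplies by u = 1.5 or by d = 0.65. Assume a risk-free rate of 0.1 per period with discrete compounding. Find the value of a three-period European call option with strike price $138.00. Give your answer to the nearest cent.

Risk-neutral probability p = (1 + 0.1 − 0.65)/(1.5 − 0.65) = 0.4500/0.8500 = 0.5294
Terminal stock prices: S_uuu = 388.1, S_uud = 168.2, S_udd = 72.88, S_ddd = 31.58
Terminal payoffs (S − K): max(250.1, 0) = 250.1, max(30.19, 0) = 30.19, max(-65.12, 0) = 0, max(-106.4, 0) = 0
Node uu (S = 258.8): V_uu = 1/1.1·[0.5294·250.1250 + 0.4706·30.1875] = 133.2955
Node ud (S = 112.1): V_ud = 1/1.1·[0.5294·30.1875 + 0.4706·0.0000] = 14.5287
Node dd (S = 48.59): V_dd = 1/1.1·[0.5294·0.0000 + 0.4706·0.0000] = 0.0000
Node u (S = 172.5): V_u = 1/1.1·[0.5294·133.2955 + 0.4706·14.5287] = 70.3684
Node d (S = 74.75): V_d = 1/1.1·[0.5294·14.5287 + 0.4706·0.0000] = 6.9924
Node 0 (S = 115): V_0 = 1/1.1·[0.5294·70.3684 + 0.4706·6.9924] = 36.8586

$36.86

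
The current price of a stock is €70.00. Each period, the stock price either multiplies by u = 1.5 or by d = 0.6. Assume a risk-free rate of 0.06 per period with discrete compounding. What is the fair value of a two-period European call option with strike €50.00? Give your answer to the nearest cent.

€30.78

Risk-neutral probability p = (1 + 0.06 − 0.6)/(1.5 − 0.6) = 0.4600/0.9000 = 0.5111
Terminal stock prices: S_uu = 157.5, S_ud = 63, S_dd = 25.2
Terminal payoffs (S − K): max(107.5, 0) = 107.5, max(13, 0) = 13, max(-24.8, 0) = 0
Node u (S = 105): V_u = 1/1.06·[0.5111·107.5000 + 0.4889·13.0000] = 57.8302
Node d (S = 42): V_d = 1/1.06·[0.5111·13.0000 + 0.4889·0.0000] = 6.2683
Node 0 (S = 70): V_0 = 1/1.06·[0.5111·57.8302 + 0.4889·6.2683] = 30.7756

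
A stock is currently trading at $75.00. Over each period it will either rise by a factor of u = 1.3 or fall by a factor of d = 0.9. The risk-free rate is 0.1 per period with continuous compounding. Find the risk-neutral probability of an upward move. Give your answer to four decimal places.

Risk-neutral probability p = (e^0.1 − 0.9)/(1.3 − 0.9) = 0.2052/0.4000 = 0.5129

p = 0.5129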